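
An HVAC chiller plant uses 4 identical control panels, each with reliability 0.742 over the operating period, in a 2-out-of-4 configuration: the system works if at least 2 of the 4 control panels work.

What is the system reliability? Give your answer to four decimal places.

R = Σ_{i=2}^{4} C(4,i) p^i (1−p)^{4−i} with p = 0.742
C(4,2)·0.742^2·0.258^2 = 0.219886
C(4,3)·0.742^3·0.258^1 = 0.421591
C(4,4)·0.742^4·0.258^0 = 0.303121
Sum = 0.9446

0.9446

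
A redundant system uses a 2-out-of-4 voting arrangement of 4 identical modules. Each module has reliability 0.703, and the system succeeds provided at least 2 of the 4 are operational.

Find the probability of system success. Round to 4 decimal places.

0.9186

R = Σ_{i=2}^{4} C(4,i) p^i (1−p)^{4−i} with p = 0.703
C(4,2)·0.703^2·0.297^2 = 0.261562
C(4,3)·0.703^3·0.297^1 = 0.412746
C(4,4)·0.703^4·0.297^0 = 0.244243
Sum = 0.9186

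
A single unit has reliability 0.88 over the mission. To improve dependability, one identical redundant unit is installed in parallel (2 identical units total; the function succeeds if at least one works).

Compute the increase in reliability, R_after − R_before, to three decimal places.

R_before = 0.88
R_after = 1 − (1 − 0.88)^2 = 0.986
ΔR = 0.986 − 0.88 = 0.106

0.106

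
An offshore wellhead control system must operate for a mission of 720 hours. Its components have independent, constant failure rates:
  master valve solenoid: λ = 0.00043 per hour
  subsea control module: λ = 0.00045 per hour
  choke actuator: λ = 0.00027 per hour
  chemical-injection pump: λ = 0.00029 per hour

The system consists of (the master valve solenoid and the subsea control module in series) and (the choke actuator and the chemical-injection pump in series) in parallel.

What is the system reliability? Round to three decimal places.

R(master valve solenoid) = exp(−0.00043 × 720) = 0.73374
R(subsea control module) = exp(−0.00045 × 720) = 0.72325
R(choke actuator) = exp(−0.00027 × 720) = 0.82333
R(chemical-injection pump) = exp(−0.00029 × 720) = 0.81156
Series (master valve solenoid and subsea control module): 0.73374 × 0.72325 = 0.53068
Series (choke actuator and chemical-injection pump): 0.82333 × 0.81156 = 0.66818
Parallel ([0.53068] and [0.66818]): 1 − (1 − 0.53068)(1 − 0.66818) = 0.844

0.844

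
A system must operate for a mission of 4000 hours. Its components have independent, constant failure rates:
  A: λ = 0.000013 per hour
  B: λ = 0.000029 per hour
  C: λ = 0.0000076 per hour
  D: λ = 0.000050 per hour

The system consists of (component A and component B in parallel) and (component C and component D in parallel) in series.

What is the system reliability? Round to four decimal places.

0.9891

R(A) = exp(−0.000013 × 4000) = 0.949329
R(B) = exp(−0.000029 × 4000) = 0.890475
R(C) = exp(−0.0000076 × 4000) = 0.970057
R(D) = exp(−0.000050 × 4000) = 0.818731
Parallel (A and B): 1 − (1 − 0.949329)(1 − 0.890475) = 0.994450
Parallel (C and D): 1 − (1 − 0.970057)(1 − 0.818731) = 0.994572
Series ([0.994450] and [0.994572]): 0.994450 × 0.994572 = 0.9891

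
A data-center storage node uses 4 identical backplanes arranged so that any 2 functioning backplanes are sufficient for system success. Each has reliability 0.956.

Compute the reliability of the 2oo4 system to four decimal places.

R = Σ_{i=2}^{4} C(4,i) p^i (1−p)^{4−i} with p = 0.956
C(4,2)·0.956^2·0.044^2 = 0.010616
C(4,3)·0.956^3·0.044^1 = 0.153775
C(4,4)·0.956^4·0.044^0 = 0.835279
Sum = 0.9997

0.9997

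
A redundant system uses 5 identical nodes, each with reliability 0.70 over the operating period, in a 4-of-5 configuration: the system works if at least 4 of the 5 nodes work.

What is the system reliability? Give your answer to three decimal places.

0.528

R = Σ_{i=4}^{5} C(5,i) p^i (1−p)^{5−i} with p = 0.70
C(5,4)·0.70^4·0.30^1 = 0.36015
C(5,5)·0.70^5·0.30^0 = 0.16807
Sum = 0.528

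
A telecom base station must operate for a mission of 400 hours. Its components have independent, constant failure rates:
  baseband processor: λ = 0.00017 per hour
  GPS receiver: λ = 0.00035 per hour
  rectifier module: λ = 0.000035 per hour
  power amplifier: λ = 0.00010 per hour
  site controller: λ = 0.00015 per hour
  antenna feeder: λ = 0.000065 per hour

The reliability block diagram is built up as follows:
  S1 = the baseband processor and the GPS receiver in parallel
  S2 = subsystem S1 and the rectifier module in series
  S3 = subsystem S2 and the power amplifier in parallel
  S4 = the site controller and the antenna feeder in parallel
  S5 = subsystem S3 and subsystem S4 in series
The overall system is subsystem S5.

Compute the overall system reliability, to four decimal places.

R(baseband processor) = exp(−0.00017 × 400) = 0.934260
R(GPS receiver) = exp(−0.00035 × 400) = 0.869358
R(rectifier module) = exp(−0.000035 × 400) = 0.986098
R(power amplifier) = exp(−0.00010 × 400) = 0.960789
R(site controller) = exp(−0.00015 × 400) = 0.941765
R(antenna feeder) = exp(−0.000065 × 400) = 0.974335
Parallel (baseband processor and GPS receiver): 1 − (1 − 0.934260)(1 − 0.869358) = 0.991412
Series ([0.991412] and rectifier module): 0.991412 × 0.986098 = 0.977629
Parallel ([0.977629] and power amplifier): 1 − (1 − 0.977629)(1 − 0.960789) = 0.999123
Parallel (site controller and antenna feeder): 1 − (1 − 0.941765)(1 − 0.974335) = 0.998505
Series ([0.999123] and [0.998505]): 0.999123 × 0.998505 = 0.9976

0.9976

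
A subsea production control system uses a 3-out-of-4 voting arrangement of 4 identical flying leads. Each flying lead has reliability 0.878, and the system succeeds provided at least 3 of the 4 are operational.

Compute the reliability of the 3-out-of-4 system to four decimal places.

R = Σ_{i=3}^{4} C(4,i) p^i (1−p)^{4−i} with p = 0.878
C(4,3)·0.878^3·0.122^1 = 0.330296
C(4,4)·0.878^4·0.122^0 = 0.594262
Sum = 0.9246

0.9246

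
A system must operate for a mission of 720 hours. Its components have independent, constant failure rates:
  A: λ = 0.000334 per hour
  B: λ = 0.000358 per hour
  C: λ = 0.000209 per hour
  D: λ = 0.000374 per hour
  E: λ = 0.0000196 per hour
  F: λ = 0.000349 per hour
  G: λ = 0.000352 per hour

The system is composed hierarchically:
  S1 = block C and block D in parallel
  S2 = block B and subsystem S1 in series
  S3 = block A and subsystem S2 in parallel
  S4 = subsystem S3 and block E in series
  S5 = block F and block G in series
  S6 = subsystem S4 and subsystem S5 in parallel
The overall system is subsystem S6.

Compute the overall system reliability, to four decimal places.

R(A) = exp(−0.000334 × 720) = 0.786250
R(B) = exp(−0.000358 × 720) = 0.772781
R(C) = exp(−0.000209 × 720) = 0.860295
R(D) = exp(−0.000374 × 720) = 0.763929
R(E) = exp(−0.0000196 × 720) = 0.985987
R(F) = exp(−0.000349 × 720) = 0.777805
R(G) = exp(−0.000352 × 720) = 0.776126
Parallel (C and D): 1 − (1 − 0.860295)(1 − 0.763929) = 0.967020
Series (B and [0.967020]): 0.772781 × 0.967020 = 0.747295
Parallel (A and [0.747295]): 1 − (1 − 0.786250)(1 − 0.747295) = 0.945984
Series ([0.945984] and E): 0.945984 × 0.985987 = 0.932728
Series (F and G): 0.777805 × 0.776126 = 0.603675
Parallel ([0.932728] and [0.603675]): 1 − (1 − 0.932728)(1 − 0.603675) = 0.9733

0.9733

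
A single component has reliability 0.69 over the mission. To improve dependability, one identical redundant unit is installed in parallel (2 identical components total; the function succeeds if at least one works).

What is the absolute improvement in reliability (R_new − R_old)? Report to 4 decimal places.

0.2139

R_before = 0.69
R_after = 1 − (1 − 0.69)^2 = 0.9039
ΔR = 0.9039 − 0.69 = 0.2139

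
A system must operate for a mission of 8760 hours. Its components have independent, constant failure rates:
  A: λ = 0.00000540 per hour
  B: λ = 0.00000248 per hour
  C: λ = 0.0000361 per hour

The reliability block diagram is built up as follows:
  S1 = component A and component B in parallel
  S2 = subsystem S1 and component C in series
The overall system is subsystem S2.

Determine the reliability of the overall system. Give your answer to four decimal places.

0.7282

R(A) = exp(−0.00000540 × 8760) = 0.953797
R(B) = exp(−0.00000248 × 8760) = 0.978509
R(C) = exp(−0.0000361 × 8760) = 0.728887
Parallel (A and B): 1 − (1 − 0.953797)(1 − 0.978509) = 0.999007
Series ([0.999007] and C): 0.999007 × 0.728887 = 0.7282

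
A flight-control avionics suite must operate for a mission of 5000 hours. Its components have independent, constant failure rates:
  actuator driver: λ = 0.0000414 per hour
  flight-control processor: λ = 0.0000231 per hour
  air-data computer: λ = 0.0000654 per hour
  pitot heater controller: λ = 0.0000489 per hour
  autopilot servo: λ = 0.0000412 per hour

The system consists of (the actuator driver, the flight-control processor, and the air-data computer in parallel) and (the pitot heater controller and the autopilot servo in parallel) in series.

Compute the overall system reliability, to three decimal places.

0.954

R(actuator driver) = exp(−0.0000414 × 5000) = 0.81302
R(flight-control processor) = exp(−0.0000231 × 5000) = 0.89092
R(air-data computer) = exp(−0.0000654 × 5000) = 0.72108
R(pitot heater controller) = exp(−0.0000489 × 5000) = 0.78310
R(autopilot servo) = exp(−0.0000412 × 5000) = 0.81383
Parallel (actuator driver, flight-control processor, and air-data computer): 1 − (1 − 0.81302)(1 − 0.89092)(1 − 0.72108) = 0.99431
Parallel (pitot heater controller and autopilot servo): 1 − (1 − 0.78310)(1 − 0.81383) = 0.95962
Series ([0.99431] and [0.95962]): 0.99431 × 0.95962 = 0.954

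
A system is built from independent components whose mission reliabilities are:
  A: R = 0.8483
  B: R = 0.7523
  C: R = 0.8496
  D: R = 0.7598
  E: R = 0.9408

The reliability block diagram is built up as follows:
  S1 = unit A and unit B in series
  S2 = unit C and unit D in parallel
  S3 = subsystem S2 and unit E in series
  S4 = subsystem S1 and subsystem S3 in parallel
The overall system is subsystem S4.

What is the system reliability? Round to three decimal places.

Series (A and B): 0.84830 × 0.75230 = 0.63818
Parallel (C and D): 1 − (1 − 0.84960)(1 − 0.75980) = 0.96387
Series ([0.96387] and E): 0.96387 × 0.94080 = 0.90681
Parallel ([0.63818] and [0.90681]): 1 − (1 − 0.63818)(1 − 0.90681) = 0.966

0.966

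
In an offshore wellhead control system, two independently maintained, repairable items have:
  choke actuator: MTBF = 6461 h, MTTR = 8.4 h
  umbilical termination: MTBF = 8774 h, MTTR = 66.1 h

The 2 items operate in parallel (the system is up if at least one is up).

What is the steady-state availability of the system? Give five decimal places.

A(choke actuator) = MTBF/(MTBF+MTTR) = 6461/(6461+8.4) = 0.998702
A(umbilical termination) = MTBF/(MTBF+MTTR) = 8774/(8774+66.1) = 0.992523
Parallel availability: 1 − (1 − 0.998702)(1 − 0.992523) = 0.99999

0.99999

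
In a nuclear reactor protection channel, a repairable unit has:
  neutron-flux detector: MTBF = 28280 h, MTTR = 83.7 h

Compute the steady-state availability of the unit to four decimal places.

0.9970

A(neutron-flux detector) = MTBF/(MTBF+MTTR) = 28280/(28280+83.7) = 0.9970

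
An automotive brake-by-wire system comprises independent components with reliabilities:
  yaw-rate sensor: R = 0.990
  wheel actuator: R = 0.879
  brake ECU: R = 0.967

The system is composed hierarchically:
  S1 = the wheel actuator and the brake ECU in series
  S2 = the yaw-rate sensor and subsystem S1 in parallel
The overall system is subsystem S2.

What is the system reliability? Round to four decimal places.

Series (wheel actuator and brake ECU): 0.879000 × 0.967000 = 0.849993
Parallel (yaw-rate sensor and [0.849993]): 1 − (1 − 0.990000)(1 − 0.849993) = 0.9985

0.9985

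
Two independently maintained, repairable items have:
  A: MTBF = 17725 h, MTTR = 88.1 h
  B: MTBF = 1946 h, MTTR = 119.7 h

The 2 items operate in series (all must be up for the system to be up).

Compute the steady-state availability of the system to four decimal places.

0.9374

A(A) = MTBF/(MTBF+MTTR) = 17725/(17725+88.1) = 0.995054
A(B) = MTBF/(MTBF+MTTR) = 1946/(1946+119.7) = 0.942054
Series availability: 0.995054 × 0.942054 = 0.9374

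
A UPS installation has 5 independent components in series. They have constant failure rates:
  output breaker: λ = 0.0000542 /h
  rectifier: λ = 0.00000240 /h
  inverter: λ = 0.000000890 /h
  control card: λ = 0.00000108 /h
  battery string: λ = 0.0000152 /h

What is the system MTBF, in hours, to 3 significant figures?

Series of exponential components: λ_sys = Σ λ_i
λ_sys = 0.0000542 + 0.00000240 + 0.000000890 + 0.00000108 + 0.0000152 = 7.3770e-05 /h
MTBF = 1 / λ_sys = 13600 h

13600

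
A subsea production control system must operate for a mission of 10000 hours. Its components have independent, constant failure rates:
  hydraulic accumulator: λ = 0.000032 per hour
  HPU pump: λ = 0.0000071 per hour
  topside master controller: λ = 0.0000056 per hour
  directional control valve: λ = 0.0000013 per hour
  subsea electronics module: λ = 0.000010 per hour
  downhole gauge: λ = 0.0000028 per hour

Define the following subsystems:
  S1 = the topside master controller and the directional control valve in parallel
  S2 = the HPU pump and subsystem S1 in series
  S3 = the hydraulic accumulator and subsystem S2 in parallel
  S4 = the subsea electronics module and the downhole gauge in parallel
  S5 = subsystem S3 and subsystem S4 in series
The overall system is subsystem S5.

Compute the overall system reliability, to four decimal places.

R(hydraulic accumulator) = exp(−0.000032 × 10000) = 0.726149
R(HPU pump) = exp(−0.0000071 × 10000) = 0.931462
R(topside master controller) = exp(−0.0000056 × 10000) = 0.945539
R(directional control valve) = exp(−0.0000013 × 10000) = 0.987084
R(subsea electronics module) = exp(−0.000010 × 10000) = 0.904837
R(downhole gauge) = exp(−0.0000028 × 10000) = 0.972388
Parallel (topside master controller and directional control valve): 1 − (1 − 0.945539)(1 − 0.987084) = 0.999297
Series (HPU pump and [0.999297]): 0.931462 × 0.999297 = 0.930807
Parallel (hydraulic accumulator and [0.930807]): 1 − (1 − 0.726149)(1 − 0.930807) = 0.981051
Parallel (subsea electronics module and downhole gauge): 1 − (1 − 0.904837)(1 − 0.972388) = 0.997372
Series ([0.981051] and [0.997372]): 0.981051 × 0.997372 = 0.9785

0.9785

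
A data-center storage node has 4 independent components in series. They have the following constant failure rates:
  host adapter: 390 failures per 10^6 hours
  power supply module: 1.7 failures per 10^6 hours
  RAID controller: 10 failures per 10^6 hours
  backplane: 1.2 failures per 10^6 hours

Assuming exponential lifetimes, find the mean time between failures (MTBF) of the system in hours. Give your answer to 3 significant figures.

2480

Series of exponential components: λ_sys = Σ λ_i
λ_sys = 0.00039 + 0.0000017 + 0.000010 + 0.0000012 = 4.0290e-04 /h
MTBF = 1 / λ_sys = 2480 h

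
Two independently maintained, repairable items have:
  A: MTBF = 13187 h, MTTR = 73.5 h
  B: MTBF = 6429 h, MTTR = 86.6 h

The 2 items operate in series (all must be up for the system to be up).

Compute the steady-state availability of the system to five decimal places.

A(A) = MTBF/(MTBF+MTTR) = 13187/(13187+73.5) = 0.994457
A(B) = MTBF/(MTBF+MTTR) = 6429/(6429+86.6) = 0.986709
Series availability: 0.994457 × 0.986709 = 0.98124

0.98124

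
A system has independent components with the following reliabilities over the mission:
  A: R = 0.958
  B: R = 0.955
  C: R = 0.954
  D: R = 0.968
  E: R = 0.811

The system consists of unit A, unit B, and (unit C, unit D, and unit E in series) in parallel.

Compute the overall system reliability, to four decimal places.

Series (C, D, and E): 0.954000 × 0.968000 × 0.811000 = 0.748936
Parallel (A, B, and [0.748936]): 1 − (1 − 0.958000)(1 − 0.955000)(1 − 0.748936) = 0.9995

0.9995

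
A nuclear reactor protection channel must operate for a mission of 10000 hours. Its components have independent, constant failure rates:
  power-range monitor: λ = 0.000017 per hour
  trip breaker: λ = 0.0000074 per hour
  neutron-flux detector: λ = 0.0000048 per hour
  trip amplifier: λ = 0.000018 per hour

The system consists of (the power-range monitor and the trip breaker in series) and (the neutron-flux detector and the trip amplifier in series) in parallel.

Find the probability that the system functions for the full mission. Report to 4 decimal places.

0.9559

R(power-range monitor) = exp(−0.000017 × 10000) = 0.843665
R(trip breaker) = exp(−0.0000074 × 10000) = 0.928672
R(neutron-flux detector) = exp(−0.0000048 × 10000) = 0.953134
R(trip amplifier) = exp(−0.000018 × 10000) = 0.835270
Series (power-range monitor and trip breaker): 0.843665 × 0.928672 = 0.783488
Series (neutron-flux detector and trip amplifier): 0.953134 × 0.835270 = 0.796124
Parallel ([0.783488] and [0.796124]): 1 − (1 − 0.783488)(1 − 0.796124) = 0.9559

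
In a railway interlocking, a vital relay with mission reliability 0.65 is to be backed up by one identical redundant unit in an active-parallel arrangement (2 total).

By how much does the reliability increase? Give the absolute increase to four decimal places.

R_before = 0.65
R_after = 1 − (1 − 0.65)^2 = 0.8775
ΔR = 0.8775 − 0.65 = 0.2275

0.2275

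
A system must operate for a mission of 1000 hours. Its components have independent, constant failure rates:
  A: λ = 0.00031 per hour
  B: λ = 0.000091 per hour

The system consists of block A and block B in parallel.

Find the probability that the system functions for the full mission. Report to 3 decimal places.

0.977

R(A) = exp(−0.00031 × 1000) = 0.73345
R(B) = exp(−0.000091 × 1000) = 0.91302
Parallel (A and B): 1 − (1 − 0.73345)(1 − 0.91302) = 0.977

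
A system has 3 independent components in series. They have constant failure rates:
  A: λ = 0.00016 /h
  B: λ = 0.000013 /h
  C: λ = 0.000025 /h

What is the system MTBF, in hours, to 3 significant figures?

Series of exponential components: λ_sys = Σ λ_i
λ_sys = 0.00016 + 0.000013 + 0.000025 = 1.9800e-04 /h
MTBF = 1 / λ_sys = 5050 h

5050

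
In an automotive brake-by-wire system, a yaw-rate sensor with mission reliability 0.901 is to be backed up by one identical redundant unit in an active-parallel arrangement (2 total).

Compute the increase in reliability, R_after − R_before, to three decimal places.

0.089

R_before = 0.901
R_after = 1 − (1 − 0.901)^2 = 0.990
ΔR = 0.990 − 0.901 = 0.089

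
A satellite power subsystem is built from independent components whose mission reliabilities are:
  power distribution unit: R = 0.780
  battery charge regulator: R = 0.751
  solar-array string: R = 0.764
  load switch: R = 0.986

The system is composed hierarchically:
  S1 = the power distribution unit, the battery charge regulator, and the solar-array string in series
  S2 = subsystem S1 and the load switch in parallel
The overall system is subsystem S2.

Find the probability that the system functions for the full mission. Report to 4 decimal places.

Series (power distribution unit, battery charge regulator, and solar-array string): 0.780000 × 0.751000 × 0.764000 = 0.447536
Parallel ([0.447536] and load switch): 1 − (1 − 0.447536)(1 − 0.986000) = 0.9923

0.9923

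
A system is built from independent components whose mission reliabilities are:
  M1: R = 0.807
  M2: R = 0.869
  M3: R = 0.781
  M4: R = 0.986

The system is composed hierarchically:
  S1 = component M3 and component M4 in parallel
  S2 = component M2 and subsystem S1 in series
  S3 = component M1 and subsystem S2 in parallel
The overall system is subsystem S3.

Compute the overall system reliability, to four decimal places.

0.9742

Parallel (M3 and M4): 1 − (1 − 0.781000)(1 − 0.986000) = 0.996934
Series (M2 and [0.996934]): 0.869000 × 0.996934 = 0.866336
Parallel (M1 and [0.866336]): 1 − (1 − 0.807000)(1 − 0.866336) = 0.9742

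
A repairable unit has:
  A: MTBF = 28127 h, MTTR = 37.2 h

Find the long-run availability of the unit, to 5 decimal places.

A(A) = MTBF/(MTBF+MTTR) = 28127/(28127+37.2) = 0.99868

0.99868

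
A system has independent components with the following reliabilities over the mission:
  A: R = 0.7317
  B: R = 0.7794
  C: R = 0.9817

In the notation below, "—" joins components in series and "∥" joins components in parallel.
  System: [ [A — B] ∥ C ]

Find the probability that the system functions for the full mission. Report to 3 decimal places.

Series (A and B): 0.73170 × 0.77940 = 0.57029
Parallel ([0.57029] and C): 1 − (1 − 0.57029)(1 − 0.98170) = 0.992

0.992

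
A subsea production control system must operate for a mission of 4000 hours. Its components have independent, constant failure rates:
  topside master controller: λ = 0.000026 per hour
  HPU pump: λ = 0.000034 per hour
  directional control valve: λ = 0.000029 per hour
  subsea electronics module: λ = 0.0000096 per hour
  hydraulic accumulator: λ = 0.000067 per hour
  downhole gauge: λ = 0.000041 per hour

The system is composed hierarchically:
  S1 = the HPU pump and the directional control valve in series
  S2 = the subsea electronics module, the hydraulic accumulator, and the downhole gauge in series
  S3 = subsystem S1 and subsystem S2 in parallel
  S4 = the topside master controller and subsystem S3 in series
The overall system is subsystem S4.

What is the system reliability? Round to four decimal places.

R(topside master controller) = exp(−0.000026 × 4000) = 0.901225
R(HPU pump) = exp(−0.000034 × 4000) = 0.872843
R(directional control valve) = exp(−0.000029 × 4000) = 0.890475
R(subsea electronics module) = exp(−0.0000096 × 4000) = 0.962328
R(hydraulic accumulator) = exp(−0.000067 × 4000) = 0.764908
R(downhole gauge) = exp(−0.000041 × 4000) = 0.848742
Series (HPU pump and directional control valve): 0.872843 × 0.890475 = 0.777245
Series (subsea electronics module, hydraulic accumulator, and downhole gauge): 0.962328 × 0.764908 × 0.848742 = 0.624753
Parallel ([0.777245] and [0.624753]): 1 − (1 − 0.777245)(1 − 0.624753) = 0.916412
Series (topside master controller and [0.916412]): 0.901225 × 0.916412 = 0.8259

0.8259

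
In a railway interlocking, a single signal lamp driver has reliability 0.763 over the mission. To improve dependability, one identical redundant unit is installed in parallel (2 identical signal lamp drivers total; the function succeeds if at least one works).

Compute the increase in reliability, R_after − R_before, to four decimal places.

R_before = 0.763
R_after = 1 − (1 − 0.763)^2 = 0.9438
ΔR = 0.9438 − 0.763 = 0.1808

0.1808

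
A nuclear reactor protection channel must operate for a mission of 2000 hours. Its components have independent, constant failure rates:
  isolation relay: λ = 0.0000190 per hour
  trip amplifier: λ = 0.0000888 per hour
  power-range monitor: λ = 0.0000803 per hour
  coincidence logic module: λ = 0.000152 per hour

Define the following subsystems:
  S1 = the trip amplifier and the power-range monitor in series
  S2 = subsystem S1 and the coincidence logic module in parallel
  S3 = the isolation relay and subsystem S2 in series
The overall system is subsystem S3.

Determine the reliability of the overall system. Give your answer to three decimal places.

R(isolation relay) = exp(−0.0000190 × 2000) = 0.96271
R(trip amplifier) = exp(−0.0000888 × 2000) = 0.83728
R(power-range monitor) = exp(−0.0000803 × 2000) = 0.85163
R(coincidence logic module) = exp(−0.000152 × 2000) = 0.73786
Series (trip amplifier and power-range monitor): 0.83728 × 0.85163 = 0.71305
Parallel ([0.71305] and coincidence logic module): 1 − (1 − 0.71305)(1 − 0.73786) = 0.92478
Series (isolation relay and [0.92478]): 0.96271 × 0.92478 = 0.890

0.890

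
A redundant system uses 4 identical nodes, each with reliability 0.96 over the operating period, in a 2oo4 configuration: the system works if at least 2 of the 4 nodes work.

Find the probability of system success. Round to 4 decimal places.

0.9998

R = Σ_{i=2}^{4} C(4,i) p^i (1−p)^{4−i} with p = 0.96
C(4,2)·0.96^2·0.04^2 = 0.008847
C(4,3)·0.96^3·0.04^1 = 0.141558
C(4,4)·0.96^4·0.04^0 = 0.849347
Sum = 0.9998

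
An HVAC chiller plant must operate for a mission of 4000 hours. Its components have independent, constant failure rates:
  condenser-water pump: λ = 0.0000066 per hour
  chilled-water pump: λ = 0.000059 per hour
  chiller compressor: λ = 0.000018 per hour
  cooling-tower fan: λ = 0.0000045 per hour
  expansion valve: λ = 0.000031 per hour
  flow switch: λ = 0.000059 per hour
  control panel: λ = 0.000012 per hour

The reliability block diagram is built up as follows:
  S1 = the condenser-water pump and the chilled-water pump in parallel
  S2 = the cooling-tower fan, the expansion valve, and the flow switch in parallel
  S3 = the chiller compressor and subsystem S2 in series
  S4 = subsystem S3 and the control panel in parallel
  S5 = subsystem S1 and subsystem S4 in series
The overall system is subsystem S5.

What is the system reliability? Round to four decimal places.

0.9913

R(condenser-water pump) = exp(−0.0000066 × 4000) = 0.973945
R(chilled-water pump) = exp(−0.000059 × 4000) = 0.789781
R(chiller compressor) = exp(−0.000018 × 4000) = 0.930531
R(cooling-tower fan) = exp(−0.0000045 × 4000) = 0.982161
R(expansion valve) = exp(−0.000031 × 4000) = 0.883380
R(flow switch) = exp(−0.000059 × 4000) = 0.789781
R(control panel) = exp(−0.000012 × 4000) = 0.953134
Parallel (condenser-water pump and chilled-water pump): 1 − (1 − 0.973945)(1 − 0.789781) = 0.994523
Parallel (cooling-tower fan, expansion valve, and flow switch): 1 − (1 − 0.982161)(1 − 0.883380)(1 − 0.789781) = 0.999563
Series (chiller compressor and [0.999563]): 0.930531 × 0.999563 = 0.930124
Parallel ([0.930124] and control panel): 1 − (1 − 0.930124)(1 − 0.953134) = 0.996725
Series ([0.994523] and [0.996725]): 0.994523 × 0.996725 = 0.9913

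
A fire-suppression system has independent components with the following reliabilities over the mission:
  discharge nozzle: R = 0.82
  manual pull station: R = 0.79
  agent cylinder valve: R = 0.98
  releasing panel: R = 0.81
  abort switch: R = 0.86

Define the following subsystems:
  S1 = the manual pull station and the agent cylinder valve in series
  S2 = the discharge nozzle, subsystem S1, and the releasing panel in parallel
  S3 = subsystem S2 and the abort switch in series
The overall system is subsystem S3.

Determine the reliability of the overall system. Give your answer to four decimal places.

Series (manual pull station and agent cylinder valve): 0.790000 × 0.980000 = 0.774200
Parallel (discharge nozzle, [0.774200], and releasing panel): 1 − (1 − 0.820000)(1 − 0.774200)(1 − 0.810000) = 0.992278
Series ([0.992278] and abort switch): 0.992278 × 0.860000 = 0.8534

0.8534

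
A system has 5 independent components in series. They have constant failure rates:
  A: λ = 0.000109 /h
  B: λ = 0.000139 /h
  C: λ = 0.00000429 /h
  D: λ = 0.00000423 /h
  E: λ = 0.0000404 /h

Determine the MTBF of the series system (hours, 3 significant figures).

3370

Series of exponential components: λ_sys = Σ λ_i
λ_sys = 0.000109 + 0.000139 + 0.00000429 + 0.00000423 + 0.0000404 = 2.9692e-04 /h
MTBF = 1 / λ_sys = 3370 h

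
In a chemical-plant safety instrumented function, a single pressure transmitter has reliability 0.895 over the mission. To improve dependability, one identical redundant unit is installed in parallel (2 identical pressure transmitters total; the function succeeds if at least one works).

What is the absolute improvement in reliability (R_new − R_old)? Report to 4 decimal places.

R_before = 0.895
R_after = 1 − (1 − 0.895)^2 = 0.9890
ΔR = 0.9890 − 0.895 = 0.0940

0.0940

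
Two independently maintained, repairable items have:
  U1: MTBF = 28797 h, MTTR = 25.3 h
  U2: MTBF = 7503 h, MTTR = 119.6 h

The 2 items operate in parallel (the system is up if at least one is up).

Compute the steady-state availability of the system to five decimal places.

0.99999

A(U1) = MTBF/(MTBF+MTTR) = 28797/(28797+25.3) = 0.999122
A(U2) = MTBF/(MTBF+MTTR) = 7503/(7503+119.6) = 0.984310
Parallel availability: 1 − (1 − 0.999122)(1 − 0.984310) = 0.99999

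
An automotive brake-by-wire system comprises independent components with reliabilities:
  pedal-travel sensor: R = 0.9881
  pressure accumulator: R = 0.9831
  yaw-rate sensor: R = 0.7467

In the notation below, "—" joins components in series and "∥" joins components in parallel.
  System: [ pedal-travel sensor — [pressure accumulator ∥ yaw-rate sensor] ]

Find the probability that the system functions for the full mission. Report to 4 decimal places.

0.9839

Parallel (pressure accumulator and yaw-rate sensor): 1 − (1 − 0.983100)(1 − 0.746700) = 0.995719
Series (pedal-travel sensor and [0.995719]): 0.988100 × 0.995719 = 0.9839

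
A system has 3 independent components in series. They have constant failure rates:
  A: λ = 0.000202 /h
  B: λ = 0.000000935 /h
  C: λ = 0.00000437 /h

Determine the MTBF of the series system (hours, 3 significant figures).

4820

Series of exponential components: λ_sys = Σ λ_i
λ_sys = 0.000202 + 0.000000935 + 0.00000437 = 2.0730e-04 /h
MTBF = 1 / λ_sys = 4820 h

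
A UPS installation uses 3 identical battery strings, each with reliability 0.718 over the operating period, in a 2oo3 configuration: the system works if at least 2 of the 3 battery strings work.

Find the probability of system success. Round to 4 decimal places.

R = Σ_{i=2}^{3} C(3,i) p^i (1−p)^{3−i} with p = 0.718
C(3,2)·0.718^2·0.282^1 = 0.436133
C(3,3)·0.718^3·0.282^0 = 0.370146
Sum = 0.8063

0.8063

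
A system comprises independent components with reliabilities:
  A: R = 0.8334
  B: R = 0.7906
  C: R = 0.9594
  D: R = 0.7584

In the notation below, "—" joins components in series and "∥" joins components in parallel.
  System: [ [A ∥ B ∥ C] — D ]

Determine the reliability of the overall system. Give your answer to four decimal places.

0.7573

Parallel (A, B, and C): 1 − (1 − 0.833400)(1 − 0.790600)(1 − 0.959400) = 0.998584
Series ([0.998584] and D): 0.998584 × 0.758400 = 0.7573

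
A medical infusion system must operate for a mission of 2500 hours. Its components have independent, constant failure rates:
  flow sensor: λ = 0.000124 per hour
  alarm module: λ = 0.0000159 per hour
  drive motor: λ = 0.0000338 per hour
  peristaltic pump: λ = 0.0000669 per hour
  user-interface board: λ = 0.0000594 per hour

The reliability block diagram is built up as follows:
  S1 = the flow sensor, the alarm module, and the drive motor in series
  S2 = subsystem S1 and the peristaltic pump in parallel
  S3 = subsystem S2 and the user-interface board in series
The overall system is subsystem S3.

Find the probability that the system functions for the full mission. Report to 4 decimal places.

0.8152

R(flow sensor) = exp(−0.000124 × 2500) = 0.733447
R(alarm module) = exp(−0.0000159 × 2500) = 0.961030
R(drive motor) = exp(−0.0000338 × 2500) = 0.918972
R(peristaltic pump) = exp(−0.0000669 × 2500) = 0.845988
R(user-interface board) = exp(−0.0000594 × 2500) = 0.862000
Series (flow sensor, alarm module, and drive motor): 0.733447 × 0.961030 × 0.918972 = 0.647751
Parallel ([0.647751] and peristaltic pump): 1 − (1 − 0.647751)(1 − 0.845988) = 0.945749
Series ([0.945749] and user-interface board): 0.945749 × 0.862000 = 0.8152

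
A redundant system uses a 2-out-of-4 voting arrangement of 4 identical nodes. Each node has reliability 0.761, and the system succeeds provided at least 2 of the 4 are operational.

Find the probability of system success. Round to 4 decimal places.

R = Σ_{i=2}^{4} C(4,i) p^i (1−p)^{4−i} with p = 0.761
C(4,2)·0.761^2·0.239^2 = 0.198480
C(4,3)·0.761^3·0.239^1 = 0.421320
C(4,4)·0.761^4·0.239^0 = 0.335381
Sum = 0.9552

0.9552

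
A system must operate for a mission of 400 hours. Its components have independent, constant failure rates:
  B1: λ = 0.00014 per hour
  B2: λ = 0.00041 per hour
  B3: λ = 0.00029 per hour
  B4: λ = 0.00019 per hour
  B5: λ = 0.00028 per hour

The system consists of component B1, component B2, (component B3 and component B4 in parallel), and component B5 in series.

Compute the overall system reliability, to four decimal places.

R(B1) = exp(−0.00014 × 400) = 0.945539
R(B2) = exp(−0.00041 × 400) = 0.848742
R(B3) = exp(−0.00029 × 400) = 0.890475
R(B4) = exp(−0.00019 × 400) = 0.926816
R(B5) = exp(−0.00028 × 400) = 0.894044
Parallel (B3 and B4): 1 − (1 − 0.890475)(1 − 0.926816) = 0.991985
Series (B1, B2, [0.991985], and B5): 0.945539 × 0.848742 × 0.991985 × 0.894044 = 0.7117

0.7117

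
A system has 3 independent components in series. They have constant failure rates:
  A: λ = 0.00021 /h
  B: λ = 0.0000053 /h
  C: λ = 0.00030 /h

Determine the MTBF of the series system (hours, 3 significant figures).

Series of exponential components: λ_sys = Σ λ_i
λ_sys = 0.00021 + 0.0000053 + 0.00030 = 5.1530e-04 /h
MTBF = 1 / λ_sys = 1940 h

1940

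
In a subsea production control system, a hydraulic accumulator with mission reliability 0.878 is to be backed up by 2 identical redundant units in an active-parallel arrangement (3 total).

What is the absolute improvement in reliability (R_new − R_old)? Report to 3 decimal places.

0.120

R_before = 0.878
R_after = 1 − (1 − 0.878)^3 = 0.998
ΔR = 0.998 − 0.878 = 0.120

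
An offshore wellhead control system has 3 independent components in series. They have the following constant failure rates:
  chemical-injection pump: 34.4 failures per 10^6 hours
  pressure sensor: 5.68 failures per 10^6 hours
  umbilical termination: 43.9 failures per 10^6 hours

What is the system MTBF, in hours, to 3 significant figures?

Series of exponential components: λ_sys = Σ λ_i
λ_sys = 0.0000344 + 0.00000568 + 0.0000439 = 8.3980e-05 /h
MTBF = 1 / λ_sys = 11900 h

11900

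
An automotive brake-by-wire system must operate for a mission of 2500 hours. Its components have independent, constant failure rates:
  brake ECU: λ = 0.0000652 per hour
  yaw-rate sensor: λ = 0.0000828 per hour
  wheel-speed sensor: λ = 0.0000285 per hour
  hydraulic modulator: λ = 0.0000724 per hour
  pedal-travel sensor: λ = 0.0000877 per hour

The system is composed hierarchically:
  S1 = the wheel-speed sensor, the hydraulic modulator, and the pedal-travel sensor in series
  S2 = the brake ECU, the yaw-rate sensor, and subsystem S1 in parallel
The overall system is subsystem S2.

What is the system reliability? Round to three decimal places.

R(brake ECU) = exp(−0.0000652 × 2500) = 0.84959
R(yaw-rate sensor) = exp(−0.0000828 × 2500) = 0.81302
R(wheel-speed sensor) = exp(−0.0000285 × 2500) = 0.93123
R(hydraulic modulator) = exp(−0.0000724 × 2500) = 0.83444
R(pedal-travel sensor) = exp(−0.0000877 × 2500) = 0.80312
Series (wheel-speed sensor, hydraulic modulator, and pedal-travel sensor): 0.93123 × 0.83444 × 0.80312 = 0.62407
Parallel (brake ECU, yaw-rate sensor, and [0.62407]): 1 − (1 − 0.84959)(1 − 0.81302)(1 − 0.62407) = 0.989

0.989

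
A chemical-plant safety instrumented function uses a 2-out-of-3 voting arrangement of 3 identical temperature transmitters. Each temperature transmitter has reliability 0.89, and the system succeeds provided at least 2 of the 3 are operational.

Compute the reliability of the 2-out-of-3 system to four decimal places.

0.9664

R = Σ_{i=2}^{3} C(3,i) p^i (1−p)^{3−i} with p = 0.89
C(3,2)·0.89^2·0.11^1 = 0.261393
C(3,3)·0.89^3·0.11^0 = 0.704969
Sum = 0.9664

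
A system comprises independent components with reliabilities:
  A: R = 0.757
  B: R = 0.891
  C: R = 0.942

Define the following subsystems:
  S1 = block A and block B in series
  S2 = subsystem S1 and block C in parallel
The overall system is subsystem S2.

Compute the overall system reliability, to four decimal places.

0.9811

Series (A and B): 0.757000 × 0.891000 = 0.674487
Parallel ([0.674487] and C): 1 − (1 − 0.674487)(1 − 0.942000) = 0.9811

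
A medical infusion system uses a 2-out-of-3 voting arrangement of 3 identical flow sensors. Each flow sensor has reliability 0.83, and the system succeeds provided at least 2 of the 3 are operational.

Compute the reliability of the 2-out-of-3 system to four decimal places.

R = Σ_{i=2}^{3} C(3,i) p^i (1−p)^{3−i} with p = 0.83
C(3,2)·0.83^2·0.17^1 = 0.351339
C(3,3)·0.83^3·0.17^0 = 0.571787
Sum = 0.9231

0.9231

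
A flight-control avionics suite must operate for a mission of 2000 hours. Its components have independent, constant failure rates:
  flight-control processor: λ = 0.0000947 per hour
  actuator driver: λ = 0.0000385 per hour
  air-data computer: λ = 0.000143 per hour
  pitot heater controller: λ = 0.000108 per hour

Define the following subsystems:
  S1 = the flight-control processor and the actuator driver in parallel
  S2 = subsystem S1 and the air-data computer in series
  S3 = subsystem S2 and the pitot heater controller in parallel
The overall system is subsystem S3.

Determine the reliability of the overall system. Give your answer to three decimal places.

R(flight-control processor) = exp(−0.0000947 × 2000) = 0.82746
R(actuator driver) = exp(−0.0000385 × 2000) = 0.92589
R(air-data computer) = exp(−0.000143 × 2000) = 0.75126
R(pitot heater controller) = exp(−0.000108 × 2000) = 0.80574
Parallel (flight-control processor and actuator driver): 1 − (1 − 0.82746)(1 − 0.92589) = 0.98721
Series ([0.98721] and air-data computer): 0.98721 × 0.75126 = 0.74165
Parallel ([0.74165] and pitot heater controller): 1 − (1 − 0.74165)(1 − 0.80574) = 0.950

0.950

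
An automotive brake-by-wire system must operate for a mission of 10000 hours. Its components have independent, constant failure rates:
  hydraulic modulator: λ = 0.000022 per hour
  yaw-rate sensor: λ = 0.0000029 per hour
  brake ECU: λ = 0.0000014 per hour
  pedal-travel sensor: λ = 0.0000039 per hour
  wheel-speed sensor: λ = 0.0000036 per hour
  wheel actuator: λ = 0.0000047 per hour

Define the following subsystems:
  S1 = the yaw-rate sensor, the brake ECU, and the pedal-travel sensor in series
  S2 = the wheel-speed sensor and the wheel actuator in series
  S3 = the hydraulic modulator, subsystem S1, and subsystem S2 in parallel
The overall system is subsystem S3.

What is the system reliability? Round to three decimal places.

0.999

R(hydraulic modulator) = exp(−0.000022 × 10000) = 0.80252
R(yaw-rate sensor) = exp(−0.0000029 × 10000) = 0.97142
R(brake ECU) = exp(−0.0000014 × 10000) = 0.98610
R(pedal-travel sensor) = exp(−0.0000039 × 10000) = 0.96175
R(wheel-speed sensor) = exp(−0.0000036 × 10000) = 0.96464
R(wheel actuator) = exp(−0.0000047 × 10000) = 0.95409
Series (yaw-rate sensor, brake ECU, and pedal-travel sensor): 0.97142 × 0.98610 × 0.96175 = 0.92128
Series (wheel-speed sensor and wheel actuator): 0.96464 × 0.95409 = 0.92035
Parallel (hydraulic modulator, [0.92128], and [0.92035]): 1 − (1 − 0.80252)(1 − 0.92128)(1 − 0.92035) = 0.999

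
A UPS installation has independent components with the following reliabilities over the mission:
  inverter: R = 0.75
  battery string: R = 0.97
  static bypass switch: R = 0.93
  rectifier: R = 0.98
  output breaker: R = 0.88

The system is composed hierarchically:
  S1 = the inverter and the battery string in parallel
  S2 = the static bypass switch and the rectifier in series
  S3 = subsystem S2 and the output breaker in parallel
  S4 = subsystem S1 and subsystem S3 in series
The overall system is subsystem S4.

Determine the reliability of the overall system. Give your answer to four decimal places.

0.9819

Parallel (inverter and battery string): 1 − (1 − 0.750000)(1 − 0.970000) = 0.992500
Series (static bypass switch and rectifier): 0.930000 × 0.980000 = 0.911400
Parallel ([0.911400] and output breaker): 1 − (1 − 0.911400)(1 − 0.880000) = 0.989368
Series ([0.992500] and [0.989368]): 0.992500 × 0.989368 = 0.9819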